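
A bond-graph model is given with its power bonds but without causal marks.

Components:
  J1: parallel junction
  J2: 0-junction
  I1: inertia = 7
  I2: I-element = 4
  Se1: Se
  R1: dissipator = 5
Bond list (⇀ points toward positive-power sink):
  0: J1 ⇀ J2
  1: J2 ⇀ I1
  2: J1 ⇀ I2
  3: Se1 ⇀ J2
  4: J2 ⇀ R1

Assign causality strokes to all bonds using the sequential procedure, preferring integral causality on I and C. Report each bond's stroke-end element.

b0 |J1
b1 |I1
b2 |I2
b3 |J2
b4 |R1

b3 |J2  (source Se1 imposes e)
b0 |J1  (J2 effort already set via bond 3)
b1 |I1  (common-e at J2 fixed by 3)
b4 |R1  (common-e at J2 fixed by 3)
b2 |I2  (common-e at J1 fixed by 0)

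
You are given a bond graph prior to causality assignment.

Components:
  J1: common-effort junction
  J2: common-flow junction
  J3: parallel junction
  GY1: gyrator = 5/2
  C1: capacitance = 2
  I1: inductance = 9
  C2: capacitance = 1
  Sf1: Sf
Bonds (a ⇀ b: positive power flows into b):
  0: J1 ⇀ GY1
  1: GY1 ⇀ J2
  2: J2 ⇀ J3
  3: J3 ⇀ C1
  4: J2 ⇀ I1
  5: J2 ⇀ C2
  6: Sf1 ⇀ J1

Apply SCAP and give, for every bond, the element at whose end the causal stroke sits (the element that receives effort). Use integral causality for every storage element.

bond 0 |J1
bond 1 |J2
bond 2 |J2
bond 3 |J3
bond 4 |I1
bond 5 |J2
bond 6 |Sf1

β6 |Sf1  (Sf1 (Sf) sets flow on bond)
β0 |J1  (closing 0-jn rule on J1)
β1 |J2  (GY1 both-in/both-out from 0)
β3 |J3  (C1 outputs effort q/C1)
β2 |J2  (J3 effort already set via bond 3)
β4 |I1  (I1: I, integral causality)
β5 |J2  (common-f at J2 fixed by 4)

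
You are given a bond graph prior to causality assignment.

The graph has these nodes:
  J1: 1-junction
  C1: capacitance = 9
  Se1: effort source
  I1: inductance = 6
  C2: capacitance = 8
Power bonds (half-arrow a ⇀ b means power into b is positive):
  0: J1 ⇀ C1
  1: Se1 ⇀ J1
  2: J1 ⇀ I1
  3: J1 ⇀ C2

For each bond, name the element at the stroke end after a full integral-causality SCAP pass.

β0 stroke→J1
β1 stroke→J1
β2 stroke→I1
β3 stroke→J1

b1 stroke at J1  (Se1: effort source, stroke at far end)
b0 stroke at J1  (C1 integral (e out))
b2 stroke at I1  (I1: I, integral causality)
b3 stroke at J1  (J1 flow already set via bond 2)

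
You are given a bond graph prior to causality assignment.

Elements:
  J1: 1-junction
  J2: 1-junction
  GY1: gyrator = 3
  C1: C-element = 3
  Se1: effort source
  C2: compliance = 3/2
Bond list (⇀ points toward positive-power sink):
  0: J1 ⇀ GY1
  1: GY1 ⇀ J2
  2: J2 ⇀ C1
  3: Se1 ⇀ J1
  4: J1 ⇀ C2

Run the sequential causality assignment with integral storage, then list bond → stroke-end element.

β0 →GY1
β1 →GY1
β2 →J2
β3 →J1
β4 →J1

b3 stroke at J1  (Se1: effort source, stroke at far end)
b2 stroke at J2  (C1 integral (e out))
b1 stroke at GY1  (only one flow-in slot at J2)
b0 stroke at GY1  (GY1 both-in/both-out from 1)
b4 stroke at J1  (J1: bond 0 brought flow, rest push out)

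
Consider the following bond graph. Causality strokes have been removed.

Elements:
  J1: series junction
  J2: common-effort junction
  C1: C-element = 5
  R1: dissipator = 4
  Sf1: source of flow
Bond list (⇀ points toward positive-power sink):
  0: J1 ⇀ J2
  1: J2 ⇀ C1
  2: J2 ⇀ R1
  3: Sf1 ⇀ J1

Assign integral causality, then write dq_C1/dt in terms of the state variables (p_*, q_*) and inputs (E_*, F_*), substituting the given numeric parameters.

dq_C1/dt = F_Sf1 - q_C1/20

#3 stroke at Sf1  (source Sf1 imposes f)
#0 stroke at J1  (J1 flow already set via bond 3)
#1 stroke at J2  (prefer integral on C1)
#2 stroke at R1  (J2 effort already set via bond 1)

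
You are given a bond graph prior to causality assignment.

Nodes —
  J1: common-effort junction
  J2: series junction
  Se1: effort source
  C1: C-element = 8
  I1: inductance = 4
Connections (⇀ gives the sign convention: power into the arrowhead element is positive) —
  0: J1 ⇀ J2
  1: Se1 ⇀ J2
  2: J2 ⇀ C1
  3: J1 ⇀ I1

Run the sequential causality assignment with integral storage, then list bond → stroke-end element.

b1 →J2  (Se1 fixes effort; stroke away)
b2 →J2  (C1 outputs effort q/C1)
b0 →J1  (closing 1-jn rule on J2)
b3 →I1  (common-e at J1 fixed by 0)

b0 →J1
b1 →J2
b2 →J2
b3 →I1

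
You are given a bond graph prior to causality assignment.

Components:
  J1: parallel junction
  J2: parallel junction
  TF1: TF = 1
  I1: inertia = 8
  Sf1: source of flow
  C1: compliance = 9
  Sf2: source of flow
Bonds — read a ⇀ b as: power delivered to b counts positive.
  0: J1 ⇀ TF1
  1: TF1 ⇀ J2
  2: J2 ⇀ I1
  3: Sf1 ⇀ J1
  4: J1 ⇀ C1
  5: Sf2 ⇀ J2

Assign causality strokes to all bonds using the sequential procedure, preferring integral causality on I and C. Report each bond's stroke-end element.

b3 stroke at Sf1  (source Sf1 imposes f)
b5 stroke at Sf2  (Sf2 (Sf) sets flow on bond)
b2 stroke at I1  (I1: I, integral causality)
b1 stroke at J2  (J2 needs exactly one e-in)
b0 stroke at TF1  (TF1: transformer flips bond 1)
b4 stroke at J1  (closing 0-jn rule on J1)

bond 0 stroke→TF1
bond 1 stroke→J2
bond 2 stroke→I1
bond 3 stroke→Sf1
bond 4 stroke→J1
bond 5 stroke→Sf2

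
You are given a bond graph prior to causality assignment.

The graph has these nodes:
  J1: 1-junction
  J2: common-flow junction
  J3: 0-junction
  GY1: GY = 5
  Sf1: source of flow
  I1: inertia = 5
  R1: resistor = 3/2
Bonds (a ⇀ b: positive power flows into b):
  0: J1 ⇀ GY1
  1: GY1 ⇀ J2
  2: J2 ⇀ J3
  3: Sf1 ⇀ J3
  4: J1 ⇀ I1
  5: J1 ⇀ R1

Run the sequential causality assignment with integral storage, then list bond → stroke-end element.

#0 |J1
#1 |J2
#2 |J3
#3 |Sf1
#4 |I1
#5 |J1

#3 →Sf1  (Sf1: flow source, stroke at near end)
#2 →J3  (J3: last free bond brings effort in)
#1 →J2  (common-f at J2 fixed by 2)
#0 →J1  (GY1: gyrator matches bond 1)
#4 →I1  (I1 outputs flow p/I1)
#5 →J1  (1-jn J1 has f-setter on 4)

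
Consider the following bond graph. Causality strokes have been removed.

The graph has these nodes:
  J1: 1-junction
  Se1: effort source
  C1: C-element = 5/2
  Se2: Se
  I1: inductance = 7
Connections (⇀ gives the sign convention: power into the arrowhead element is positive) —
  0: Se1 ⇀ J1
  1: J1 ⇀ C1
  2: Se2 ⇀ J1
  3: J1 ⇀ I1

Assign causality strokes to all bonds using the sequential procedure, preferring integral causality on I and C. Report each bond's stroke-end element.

b0 stroke→J1
b1 stroke→J1
b2 stroke→J1
b3 stroke→I1

bond 0 |J1  (Se1 (Se) sets effort on bond)
bond 2 |J1  (source Se2 imposes e)
bond 1 |J1  (C1 outputs effort q/C1)
bond 3 |I1  (closing 1-jn rule on J1)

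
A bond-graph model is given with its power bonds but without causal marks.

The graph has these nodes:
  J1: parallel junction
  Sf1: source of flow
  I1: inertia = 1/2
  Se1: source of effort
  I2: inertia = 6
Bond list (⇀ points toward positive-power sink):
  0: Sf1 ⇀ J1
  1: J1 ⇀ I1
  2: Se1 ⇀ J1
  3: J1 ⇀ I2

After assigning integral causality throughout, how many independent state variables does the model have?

b0 →Sf1  (Sf1 (Sf) sets flow on bond)
b2 →J1  (source Se1 imposes e)
b1 →I1  (common-e at J1 fixed by 2)
b3 →I2  (J1: bond 2 brought effort, rest push out)

2  (I1, I2 all integral)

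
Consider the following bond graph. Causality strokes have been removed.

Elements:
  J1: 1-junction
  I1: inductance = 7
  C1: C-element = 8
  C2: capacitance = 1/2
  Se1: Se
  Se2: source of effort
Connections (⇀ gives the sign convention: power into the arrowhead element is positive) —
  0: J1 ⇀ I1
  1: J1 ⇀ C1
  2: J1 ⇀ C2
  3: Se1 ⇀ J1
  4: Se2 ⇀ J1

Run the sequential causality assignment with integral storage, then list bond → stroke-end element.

β3 |J1  (Se1: effort source, stroke at far end)
β4 |J1  (Se2 fixes effort; stroke away)
β0 |I1  (prefer integral on I1)
β1 |J1  (common-f at J1 fixed by 0)
β2 |J1  (common-f at J1 fixed by 0)

b0 →I1
b1 →J1
b2 →J1
b3 →J1
b4 →J1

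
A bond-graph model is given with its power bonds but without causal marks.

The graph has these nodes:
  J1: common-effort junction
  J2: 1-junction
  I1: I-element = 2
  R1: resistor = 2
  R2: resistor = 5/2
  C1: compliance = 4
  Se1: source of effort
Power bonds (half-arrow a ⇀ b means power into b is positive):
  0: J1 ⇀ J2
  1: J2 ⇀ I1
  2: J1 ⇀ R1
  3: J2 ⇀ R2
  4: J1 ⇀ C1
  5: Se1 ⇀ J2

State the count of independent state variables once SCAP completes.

b5 |J2  (Se1: effort source, stroke at far end)
b1 |I1  (prefer integral on I1)
b0 |J2  (J2: bond 1 brought flow, rest push out)
b3 |J2  (1-jn J2 has f-setter on 1)
b4 |J1  (prefer integral on C1)
b2 |R1  (J1 effort already set via bond 4)

2  (C1, I1 all integral)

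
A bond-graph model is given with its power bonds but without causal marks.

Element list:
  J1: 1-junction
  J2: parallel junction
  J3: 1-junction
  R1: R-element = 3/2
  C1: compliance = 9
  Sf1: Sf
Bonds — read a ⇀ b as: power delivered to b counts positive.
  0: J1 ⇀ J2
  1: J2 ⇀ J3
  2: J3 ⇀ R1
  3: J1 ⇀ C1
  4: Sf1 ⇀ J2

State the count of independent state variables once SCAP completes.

bond 4 stroke→Sf1  (Sf1: flow source, stroke at near end)
bond 3 stroke→J1  (C1 integral (e out))
bond 0 stroke→J2  (J1 needs exactly one f-in)
bond 1 stroke→J3  (J2: bond 0 brought effort, rest push out)
bond 2 stroke→R1  (closing 1-jn rule on J3)

1  (C1 all integral)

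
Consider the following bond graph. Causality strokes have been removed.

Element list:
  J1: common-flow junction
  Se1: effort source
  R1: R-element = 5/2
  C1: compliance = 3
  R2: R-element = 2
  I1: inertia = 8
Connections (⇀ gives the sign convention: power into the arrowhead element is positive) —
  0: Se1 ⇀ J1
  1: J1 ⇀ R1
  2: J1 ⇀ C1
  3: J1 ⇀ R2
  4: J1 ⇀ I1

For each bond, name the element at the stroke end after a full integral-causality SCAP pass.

#0 |J1
#1 |J1
#2 |J1
#3 |J1
#4 |I1

#0 |J1  (Se1: effort source, stroke at far end)
#2 |J1  (C1: C, integral causality)
#4 |I1  (prefer integral on I1)
#1 |J1  (common-f at J1 fixed by 4)
#3 |J1  (1-jn J1 has f-setter on 4)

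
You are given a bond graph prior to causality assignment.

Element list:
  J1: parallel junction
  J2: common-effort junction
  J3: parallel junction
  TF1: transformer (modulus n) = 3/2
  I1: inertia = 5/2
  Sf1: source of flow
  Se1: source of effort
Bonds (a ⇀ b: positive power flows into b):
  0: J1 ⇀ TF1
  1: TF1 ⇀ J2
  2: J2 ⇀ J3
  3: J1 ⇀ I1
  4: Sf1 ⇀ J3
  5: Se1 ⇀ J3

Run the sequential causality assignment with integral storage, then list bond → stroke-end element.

#0 |J1
#1 |TF1
#2 |J2
#3 |I1
#4 |Sf1
#5 |J3

#4 |Sf1  (Sf1 (Sf) sets flow on bond)
#5 |J3  (Se1: effort source, stroke at far end)
#2 |J2  (J3: bond 5 brought effort, rest push out)
#1 |TF1  (J2: bond 2 brought effort, rest push out)
#0 |J1  (TF1 one-in-one-out from 1)
#3 |I1  (0-jn J1 has e-setter on 0)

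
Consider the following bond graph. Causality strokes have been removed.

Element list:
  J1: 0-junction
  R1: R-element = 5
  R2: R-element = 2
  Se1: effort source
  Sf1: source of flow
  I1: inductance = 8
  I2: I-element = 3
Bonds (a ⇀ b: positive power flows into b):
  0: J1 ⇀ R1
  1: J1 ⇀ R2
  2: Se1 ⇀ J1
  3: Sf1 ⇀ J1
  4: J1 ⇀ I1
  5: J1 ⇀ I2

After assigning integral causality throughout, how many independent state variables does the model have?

2  (I1, I2 all integral)

bond 2 stroke at J1  (source Se1 imposes e)
bond 3 stroke at Sf1  (Sf1: flow source, stroke at near end)
bond 0 stroke at R1  (J1: bond 2 brought effort, rest push out)
bond 1 stroke at R2  (J1: bond 2 brought effort, rest push out)
bond 4 stroke at I1  (common-e at J1 fixed by 2)
bond 5 stroke at I2  (0-jn J1 has e-setter on 2)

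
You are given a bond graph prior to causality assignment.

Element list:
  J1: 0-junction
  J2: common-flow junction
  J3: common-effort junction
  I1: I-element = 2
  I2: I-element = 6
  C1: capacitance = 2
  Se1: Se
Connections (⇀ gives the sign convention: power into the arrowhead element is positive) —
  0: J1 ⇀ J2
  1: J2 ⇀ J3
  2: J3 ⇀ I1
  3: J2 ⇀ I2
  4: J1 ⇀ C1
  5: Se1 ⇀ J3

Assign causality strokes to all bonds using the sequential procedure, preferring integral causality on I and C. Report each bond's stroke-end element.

#0 stroke→J2
#1 stroke→J2
#2 stroke→I1
#3 stroke→I2
#4 stroke→J1
#5 stroke→J3

bond 5 stroke at J3  (Se1 (Se) sets effort on bond)
bond 1 stroke at J2  (J3 effort already set via bond 5)
bond 2 stroke at I1  (J3 effort already set via bond 5)
bond 3 stroke at I2  (I2 outputs flow p/I2)
bond 0 stroke at J2  (J2 flow already set via bond 3)
bond 4 stroke at J1  (J1: last free bond brings effort in)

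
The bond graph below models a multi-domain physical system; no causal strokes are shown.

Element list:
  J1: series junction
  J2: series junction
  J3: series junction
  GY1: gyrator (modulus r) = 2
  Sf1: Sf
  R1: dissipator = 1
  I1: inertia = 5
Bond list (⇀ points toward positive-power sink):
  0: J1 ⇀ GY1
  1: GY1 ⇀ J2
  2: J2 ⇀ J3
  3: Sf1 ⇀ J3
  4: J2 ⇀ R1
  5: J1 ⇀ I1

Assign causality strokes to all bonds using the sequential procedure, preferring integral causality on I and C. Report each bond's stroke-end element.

bond 3 stroke→Sf1  (source Sf1 imposes f)
bond 2 stroke→J3  (common-f at J3 fixed by 3)
bond 1 stroke→J2  (common-f at J2 fixed by 2)
bond 4 stroke→J2  (J2 flow already set via bond 2)
bond 0 stroke→J1  (through GY1, causality inverts; strokes same side of GY1)
bond 5 stroke→I1  (only one flow-in slot at J1)

bond 0 stroke at J1
bond 1 stroke at J2
bond 2 stroke at J3
bond 3 stroke at Sf1
bond 4 stroke at J2
bond 5 stroke at I1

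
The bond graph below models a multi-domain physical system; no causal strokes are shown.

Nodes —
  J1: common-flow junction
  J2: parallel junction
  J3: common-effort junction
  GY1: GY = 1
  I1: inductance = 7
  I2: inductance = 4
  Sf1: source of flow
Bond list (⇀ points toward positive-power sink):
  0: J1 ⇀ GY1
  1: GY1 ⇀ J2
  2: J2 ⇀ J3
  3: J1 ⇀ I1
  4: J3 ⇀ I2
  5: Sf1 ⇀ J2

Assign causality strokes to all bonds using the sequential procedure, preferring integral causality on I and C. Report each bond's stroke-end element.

#0 |J1
#1 |J2
#2 |J3
#3 |I1
#4 |I2
#5 |Sf1

#5 stroke→Sf1  (source Sf1 imposes f)
#3 stroke→I1  (I1 outputs flow p/I1)
#0 stroke→J1  (1-jn J1 has f-setter on 3)
#1 stroke→J2  (GY1: gyrator matches bond 0)
#2 stroke→J3  (0-jn J2 has e-setter on 1)
#4 stroke→I2  (common-e at J3 fixed by 2)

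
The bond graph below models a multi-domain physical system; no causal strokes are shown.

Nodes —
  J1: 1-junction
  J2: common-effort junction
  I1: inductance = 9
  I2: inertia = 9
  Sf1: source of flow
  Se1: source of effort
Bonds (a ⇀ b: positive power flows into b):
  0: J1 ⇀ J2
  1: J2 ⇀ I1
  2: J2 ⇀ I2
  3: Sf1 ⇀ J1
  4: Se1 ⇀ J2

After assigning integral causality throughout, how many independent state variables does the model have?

2  (I1, I2 all integral)

β3 |Sf1  (Sf1: flow source, stroke at near end)
β4 |J2  (Se1 (Se) sets effort on bond)
β0 |J1  (J1: bond 3 brought flow, rest push out)
β1 |I1  (common-e at J2 fixed by 4)
β2 |I2  (J2: bond 4 brought effort, rest push out)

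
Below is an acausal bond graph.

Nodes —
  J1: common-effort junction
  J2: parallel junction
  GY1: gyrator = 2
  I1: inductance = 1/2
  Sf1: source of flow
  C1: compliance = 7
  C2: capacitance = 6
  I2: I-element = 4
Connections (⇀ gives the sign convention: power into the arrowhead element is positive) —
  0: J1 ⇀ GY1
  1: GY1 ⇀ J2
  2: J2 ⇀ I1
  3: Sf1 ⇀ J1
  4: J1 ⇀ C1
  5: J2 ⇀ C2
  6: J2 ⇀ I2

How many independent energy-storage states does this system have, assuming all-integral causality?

4  (C1, C2, I1, I2 all integral)

b3 |Sf1  (source Sf1 imposes f)
b2 |I1  (I1: I, integral causality)
b4 |J1  (prefer integral on C1)
b0 |GY1  (common-e at J1 fixed by 4)
b1 |GY1  (GY1: gyrator matches bond 0)
b5 |J2  (C2 integral (e out))
b6 |I2  (0-jn J2 has e-setter on 5)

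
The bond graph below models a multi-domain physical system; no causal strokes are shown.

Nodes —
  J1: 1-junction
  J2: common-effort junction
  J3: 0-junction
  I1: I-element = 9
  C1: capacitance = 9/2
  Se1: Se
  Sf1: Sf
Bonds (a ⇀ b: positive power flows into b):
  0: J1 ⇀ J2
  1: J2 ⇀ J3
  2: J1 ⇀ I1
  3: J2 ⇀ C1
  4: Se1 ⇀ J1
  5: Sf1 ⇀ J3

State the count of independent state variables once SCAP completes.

bond 4 →J1  (source Se1 imposes e)
bond 5 →Sf1  (Sf1 fixes flow; stroke at Sf1)
bond 1 →J3  (only one effort-in slot at J3)
bond 2 →I1  (I1 integral (f out))
bond 0 →J1  (common-f at J1 fixed by 2)
bond 3 →J2  (closing 0-jn rule on J2)

2  (C1, I1 all integral)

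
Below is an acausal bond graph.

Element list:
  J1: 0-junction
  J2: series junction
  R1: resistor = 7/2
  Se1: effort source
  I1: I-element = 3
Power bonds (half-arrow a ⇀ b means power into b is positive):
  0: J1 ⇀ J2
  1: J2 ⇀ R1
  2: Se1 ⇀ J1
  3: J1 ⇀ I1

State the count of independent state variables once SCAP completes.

#2 |J1  (Se1: effort source, stroke at far end)
#0 |J2  (J1: bond 2 brought effort, rest push out)
#3 |I1  (common-e at J1 fixed by 2)
#1 |R1  (only one flow-in slot at J2)

1  (I1 all integral)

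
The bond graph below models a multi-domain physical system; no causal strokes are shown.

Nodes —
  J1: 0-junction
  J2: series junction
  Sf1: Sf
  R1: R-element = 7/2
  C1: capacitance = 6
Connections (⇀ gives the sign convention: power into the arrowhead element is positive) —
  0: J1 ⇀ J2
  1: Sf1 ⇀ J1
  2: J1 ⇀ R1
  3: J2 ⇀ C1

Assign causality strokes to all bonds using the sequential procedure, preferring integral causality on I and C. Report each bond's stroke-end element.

b0 stroke at J1
b1 stroke at Sf1
b2 stroke at R1
b3 stroke at J2

bond 1 |Sf1  (Sf1 fixes flow; stroke at Sf1)
bond 3 |J2  (C1 integral (e out))
bond 0 |J1  (only one flow-in slot at J2)
bond 2 |R1  (common-e at J1 fixed by 0)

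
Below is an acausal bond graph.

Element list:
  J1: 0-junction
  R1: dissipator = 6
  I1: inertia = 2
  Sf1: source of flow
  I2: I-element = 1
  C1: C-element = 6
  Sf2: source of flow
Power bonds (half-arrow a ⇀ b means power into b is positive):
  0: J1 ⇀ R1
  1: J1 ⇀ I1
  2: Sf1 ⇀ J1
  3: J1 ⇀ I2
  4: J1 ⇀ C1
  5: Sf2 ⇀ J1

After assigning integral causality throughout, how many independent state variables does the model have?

#2 stroke at Sf1  (Sf1: flow source, stroke at near end)
#5 stroke at Sf2  (source Sf2 imposes f)
#1 stroke at I1  (I1: I, integral causality)
#3 stroke at I2  (prefer integral on I2)
#4 stroke at J1  (prefer integral on C1)
#0 stroke at R1  (common-e at J1 fixed by 4)

3  (C1, I1, I2 all integral)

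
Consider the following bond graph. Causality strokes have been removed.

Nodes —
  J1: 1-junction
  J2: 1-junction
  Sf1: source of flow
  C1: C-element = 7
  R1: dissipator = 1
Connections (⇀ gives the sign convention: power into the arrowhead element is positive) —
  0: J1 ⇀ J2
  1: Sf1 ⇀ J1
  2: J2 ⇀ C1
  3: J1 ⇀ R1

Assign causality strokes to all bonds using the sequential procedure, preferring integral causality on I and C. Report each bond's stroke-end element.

β0 →J1
β1 →Sf1
β2 →J2
β3 →J1

b1 stroke→Sf1  (Sf1 fixes flow; stroke at Sf1)
b0 stroke→J1  (1-jn J1 has f-setter on 1)
b3 stroke→J1  (J1: bond 1 brought flow, rest push out)
b2 stroke→J2  (J2: bond 0 brought flow, rest push out)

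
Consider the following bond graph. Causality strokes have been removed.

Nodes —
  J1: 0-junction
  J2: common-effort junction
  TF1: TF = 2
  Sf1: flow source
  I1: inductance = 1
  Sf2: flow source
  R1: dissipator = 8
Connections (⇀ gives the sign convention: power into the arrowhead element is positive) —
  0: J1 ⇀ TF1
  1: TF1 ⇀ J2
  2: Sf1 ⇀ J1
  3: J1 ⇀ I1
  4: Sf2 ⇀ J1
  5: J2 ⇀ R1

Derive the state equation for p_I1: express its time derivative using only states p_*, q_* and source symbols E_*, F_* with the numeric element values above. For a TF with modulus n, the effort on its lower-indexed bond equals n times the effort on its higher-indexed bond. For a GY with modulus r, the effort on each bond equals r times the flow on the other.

dp_I1/dt = 32*F_Sf1 + 32*F_Sf2 - 32*p_I1

b2 stroke at Sf1  (Sf1 (Sf) sets flow on bond)
b4 stroke at Sf2  (Sf2 (Sf) sets flow on bond)
b3 stroke at I1  (prefer integral on I1)
b0 stroke at J1  (only one effort-in slot at J1)
b1 stroke at TF1  (TF TF1: opposite of bond 0)
b5 stroke at J2  (closing 0-jn rule on J2)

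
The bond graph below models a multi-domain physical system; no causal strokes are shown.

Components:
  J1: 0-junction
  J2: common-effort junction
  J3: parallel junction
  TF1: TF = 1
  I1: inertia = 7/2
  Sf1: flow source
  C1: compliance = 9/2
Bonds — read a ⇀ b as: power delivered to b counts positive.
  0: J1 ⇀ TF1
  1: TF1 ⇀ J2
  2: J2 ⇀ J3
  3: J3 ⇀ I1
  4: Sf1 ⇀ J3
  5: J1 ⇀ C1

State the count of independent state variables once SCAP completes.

#4 →Sf1  (Sf1: flow source, stroke at near end)
#3 →I1  (I1 integral (f out))
#2 →J3  (only one effort-in slot at J3)
#1 →J2  (J2: last free bond brings effort in)
#0 →TF1  (TF TF1: opposite of bond 1)
#5 →J1  (closing 0-jn rule on J1)

2  (C1, I1 all integral)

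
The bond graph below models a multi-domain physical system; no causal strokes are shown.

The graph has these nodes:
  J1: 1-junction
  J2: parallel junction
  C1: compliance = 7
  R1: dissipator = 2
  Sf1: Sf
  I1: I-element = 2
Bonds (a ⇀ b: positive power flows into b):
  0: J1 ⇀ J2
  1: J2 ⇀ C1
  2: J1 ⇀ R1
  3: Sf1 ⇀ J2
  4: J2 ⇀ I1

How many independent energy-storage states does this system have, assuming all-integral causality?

bond 3 stroke at Sf1  (Sf1 (Sf) sets flow on bond)
bond 1 stroke at J2  (C1 integral (e out))
bond 0 stroke at J1  (J2 effort already set via bond 1)
bond 4 stroke at I1  (J2: bond 1 brought effort, rest push out)
bond 2 stroke at R1  (J1 needs exactly one f-in)

2  (C1, I1 all integral)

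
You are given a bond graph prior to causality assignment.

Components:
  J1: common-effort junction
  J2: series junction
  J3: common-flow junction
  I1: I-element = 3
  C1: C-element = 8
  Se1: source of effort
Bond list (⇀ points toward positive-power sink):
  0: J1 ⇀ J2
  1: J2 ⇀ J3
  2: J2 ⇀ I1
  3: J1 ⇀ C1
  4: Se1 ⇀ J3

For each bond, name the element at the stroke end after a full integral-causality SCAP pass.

#0 stroke→J2
#1 stroke→J2
#2 stroke→I1
#3 stroke→J1
#4 stroke→J3

#4 stroke→J3  (Se1 fixes effort; stroke away)
#1 stroke→J2  (J3 needs exactly one f-in)
#2 stroke→I1  (prefer integral on I1)
#0 stroke→J2  (J2 flow already set via bond 2)
#3 stroke→J1  (closing 0-jn rule on J1)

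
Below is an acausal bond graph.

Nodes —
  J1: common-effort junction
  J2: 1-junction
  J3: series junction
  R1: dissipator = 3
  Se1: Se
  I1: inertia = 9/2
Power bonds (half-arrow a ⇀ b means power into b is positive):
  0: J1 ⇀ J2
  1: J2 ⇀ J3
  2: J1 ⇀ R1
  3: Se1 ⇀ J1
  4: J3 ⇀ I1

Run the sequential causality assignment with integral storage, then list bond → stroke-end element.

bond 3 stroke→J1  (Se1: effort source, stroke at far end)
bond 0 stroke→J2  (0-jn J1 has e-setter on 3)
bond 2 stroke→R1  (common-e at J1 fixed by 3)
bond 1 stroke→J3  (J2: last free bond brings flow in)
bond 4 stroke→I1  (only one flow-in slot at J3)

β0 stroke at J2
β1 stroke at J3
β2 stroke at R1
β3 stroke at J1
β4 stroke at I1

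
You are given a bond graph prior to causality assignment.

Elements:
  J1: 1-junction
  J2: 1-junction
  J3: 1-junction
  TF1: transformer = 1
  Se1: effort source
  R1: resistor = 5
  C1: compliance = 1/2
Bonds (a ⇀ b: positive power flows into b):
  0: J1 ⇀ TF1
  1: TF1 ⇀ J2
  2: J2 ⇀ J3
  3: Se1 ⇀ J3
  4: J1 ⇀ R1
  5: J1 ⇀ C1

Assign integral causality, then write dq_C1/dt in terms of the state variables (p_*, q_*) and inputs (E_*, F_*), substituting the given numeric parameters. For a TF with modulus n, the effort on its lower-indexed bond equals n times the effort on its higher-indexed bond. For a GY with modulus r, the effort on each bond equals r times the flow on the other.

bond 3 →J3  (Se1 fixes effort; stroke away)
bond 2 →J2  (only one flow-in slot at J3)
bond 1 →TF1  (J2: last free bond brings flow in)
bond 0 →J1  (TF1 one-in-one-out from 1)
bond 5 →J1  (C1 outputs effort q/C1)
bond 4 →R1  (J1 needs exactly one f-in)

dq_C1/dt = E_Se1/5 - 2*q_C1/5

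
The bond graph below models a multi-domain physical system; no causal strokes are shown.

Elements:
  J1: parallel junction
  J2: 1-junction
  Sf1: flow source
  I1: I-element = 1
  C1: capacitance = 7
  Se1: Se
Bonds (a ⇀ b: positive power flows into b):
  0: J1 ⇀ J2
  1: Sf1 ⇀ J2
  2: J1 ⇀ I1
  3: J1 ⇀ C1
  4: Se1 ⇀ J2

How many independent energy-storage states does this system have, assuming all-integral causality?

2  (C1, I1 all integral)

bond 1 |Sf1  (Sf1 (Sf) sets flow on bond)
bond 4 |J2  (Se1 (Se) sets effort on bond)
bond 0 |J2  (J2: bond 1 brought flow, rest push out)
bond 2 |I1  (I1 outputs flow p/I1)
bond 3 |J1  (closing 0-jn rule on J1)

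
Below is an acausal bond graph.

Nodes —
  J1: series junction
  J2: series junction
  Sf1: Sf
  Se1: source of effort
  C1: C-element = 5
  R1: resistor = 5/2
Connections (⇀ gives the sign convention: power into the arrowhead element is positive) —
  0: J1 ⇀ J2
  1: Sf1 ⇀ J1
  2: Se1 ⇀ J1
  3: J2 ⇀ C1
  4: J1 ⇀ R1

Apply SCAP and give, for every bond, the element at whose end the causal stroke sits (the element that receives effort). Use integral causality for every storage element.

b0 stroke→J1
b1 stroke→Sf1
b2 stroke→J1
b3 stroke→J2
b4 stroke→J1

bond 1 stroke→Sf1  (source Sf1 imposes f)
bond 2 stroke→J1  (Se1 (Se) sets effort on bond)
bond 0 stroke→J1  (common-f at J1 fixed by 1)
bond 4 stroke→J1  (J1 flow already set via bond 1)
bond 3 stroke→J2  (1-jn J2 has f-setter on 0)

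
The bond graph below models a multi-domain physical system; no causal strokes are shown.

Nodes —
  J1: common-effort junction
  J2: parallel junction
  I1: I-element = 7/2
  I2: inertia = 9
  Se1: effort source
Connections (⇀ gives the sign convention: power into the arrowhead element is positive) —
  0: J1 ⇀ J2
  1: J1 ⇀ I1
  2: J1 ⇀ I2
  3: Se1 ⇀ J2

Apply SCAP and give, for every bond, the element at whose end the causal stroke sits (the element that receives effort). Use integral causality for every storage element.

#3 stroke→J2  (Se1 (Se) sets effort on bond)
#0 stroke→J1  (common-e at J2 fixed by 3)
#1 stroke→I1  (J1: bond 0 brought effort, rest push out)
#2 stroke→I2  (0-jn J1 has e-setter on 0)

#0 stroke at J1
#1 stroke at I1
#2 stroke at I2
#3 stroke at J2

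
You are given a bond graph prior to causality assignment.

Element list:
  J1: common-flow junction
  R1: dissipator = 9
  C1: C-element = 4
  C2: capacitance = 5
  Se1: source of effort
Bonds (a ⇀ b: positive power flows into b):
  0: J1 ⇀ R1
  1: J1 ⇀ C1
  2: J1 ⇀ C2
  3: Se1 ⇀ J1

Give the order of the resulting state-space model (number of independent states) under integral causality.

β3 stroke at J1  (source Se1 imposes e)
β1 stroke at J1  (C1: C, integral causality)
β2 stroke at J1  (C2 integral (e out))
β0 stroke at R1  (closing 1-jn rule on J1)

2  (C1, C2 all integral)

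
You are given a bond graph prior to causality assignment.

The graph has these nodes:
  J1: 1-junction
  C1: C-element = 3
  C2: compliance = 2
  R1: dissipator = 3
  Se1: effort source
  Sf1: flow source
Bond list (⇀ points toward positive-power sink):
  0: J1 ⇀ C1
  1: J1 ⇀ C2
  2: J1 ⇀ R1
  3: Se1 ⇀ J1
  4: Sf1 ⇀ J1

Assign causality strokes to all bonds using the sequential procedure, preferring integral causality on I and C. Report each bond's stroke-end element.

b0 →J1
b1 →J1
b2 →J1
b3 →J1
b4 →Sf1

β3 stroke at J1  (Se1: effort source, stroke at far end)
β4 stroke at Sf1  (Sf1 (Sf) sets flow on bond)
β0 stroke at J1  (J1: bond 4 brought flow, rest push out)
β1 stroke at J1  (J1 flow already set via bond 4)
β2 stroke at J1  (common-f at J1 fixed by 4)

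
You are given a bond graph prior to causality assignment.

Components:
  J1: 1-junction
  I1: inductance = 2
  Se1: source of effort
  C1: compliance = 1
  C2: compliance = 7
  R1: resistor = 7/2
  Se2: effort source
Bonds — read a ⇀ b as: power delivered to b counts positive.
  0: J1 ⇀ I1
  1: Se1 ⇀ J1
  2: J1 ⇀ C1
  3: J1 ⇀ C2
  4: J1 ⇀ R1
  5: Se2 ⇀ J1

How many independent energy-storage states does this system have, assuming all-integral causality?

3  (C1, C2, I1 all integral)

β1 stroke at J1  (Se1: effort source, stroke at far end)
β5 stroke at J1  (Se2 fixes effort; stroke away)
β0 stroke at I1  (prefer integral on I1)
β2 stroke at J1  (J1: bond 0 brought flow, rest push out)
β3 stroke at J1  (J1: bond 0 brought flow, rest push out)
β4 stroke at J1  (common-f at J1 fixed by 0)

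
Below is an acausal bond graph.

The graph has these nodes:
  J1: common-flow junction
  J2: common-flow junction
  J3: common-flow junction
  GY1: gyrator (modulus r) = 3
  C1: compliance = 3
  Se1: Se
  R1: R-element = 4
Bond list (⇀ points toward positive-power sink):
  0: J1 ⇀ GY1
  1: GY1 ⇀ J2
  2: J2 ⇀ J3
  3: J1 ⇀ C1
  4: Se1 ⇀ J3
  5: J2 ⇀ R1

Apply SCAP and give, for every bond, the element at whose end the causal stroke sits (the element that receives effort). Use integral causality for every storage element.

b4 stroke at J3  (Se1 fixes effort; stroke away)
b2 stroke at J2  (J3 needs exactly one f-in)
b3 stroke at J1  (prefer integral on C1)
b0 stroke at GY1  (closing 1-jn rule on J1)
b1 stroke at GY1  (through GY1, causality inverts; strokes same side of GY1)
b5 stroke at J2  (J2: bond 1 brought flow, rest push out)

bond 0 stroke→GY1
bond 1 stroke→GY1
bond 2 stroke→J2
bond 3 stroke→J1
bond 4 stroke→J3
bond 5 stroke→J2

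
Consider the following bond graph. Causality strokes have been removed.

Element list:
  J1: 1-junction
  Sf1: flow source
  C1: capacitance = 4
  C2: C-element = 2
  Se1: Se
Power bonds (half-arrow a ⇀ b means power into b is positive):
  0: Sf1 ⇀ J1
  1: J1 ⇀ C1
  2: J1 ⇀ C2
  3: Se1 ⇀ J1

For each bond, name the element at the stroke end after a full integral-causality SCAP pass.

bond 0 stroke→Sf1  (Sf1 (Sf) sets flow on bond)
bond 3 stroke→J1  (source Se1 imposes e)
bond 1 stroke→J1  (1-jn J1 has f-setter on 0)
bond 2 stroke→J1  (1-jn J1 has f-setter on 0)

bond 0 →Sf1
bond 1 →J1
bond 2 →J1
bond 3 →J1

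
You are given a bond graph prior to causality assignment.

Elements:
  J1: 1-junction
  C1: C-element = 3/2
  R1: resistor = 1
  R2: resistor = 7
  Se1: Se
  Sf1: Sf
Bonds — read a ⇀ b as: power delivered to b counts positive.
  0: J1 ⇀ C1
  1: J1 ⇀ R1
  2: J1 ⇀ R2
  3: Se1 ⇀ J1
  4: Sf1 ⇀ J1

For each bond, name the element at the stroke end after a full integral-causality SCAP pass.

b3 |J1  (Se1 (Se) sets effort on bond)
b4 |Sf1  (source Sf1 imposes f)
b0 |J1  (1-jn J1 has f-setter on 4)
b1 |J1  (1-jn J1 has f-setter on 4)
b2 |J1  (J1: bond 4 brought flow, rest push out)

bond 0 stroke→J1
bond 1 stroke→J1
bond 2 stroke→J1
bond 3 stroke→J1
bond 4 stroke→Sf1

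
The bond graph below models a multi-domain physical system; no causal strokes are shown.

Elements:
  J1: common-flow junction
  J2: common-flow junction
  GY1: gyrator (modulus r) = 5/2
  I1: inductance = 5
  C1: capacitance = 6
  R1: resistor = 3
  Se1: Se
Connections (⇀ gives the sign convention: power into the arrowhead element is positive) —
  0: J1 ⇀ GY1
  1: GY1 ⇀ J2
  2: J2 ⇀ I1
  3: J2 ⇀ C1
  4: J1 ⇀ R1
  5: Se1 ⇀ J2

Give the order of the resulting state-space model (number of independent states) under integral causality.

2  (C1, I1 all integral)

β5 stroke→J2  (Se1: effort source, stroke at far end)
β2 stroke→I1  (I1 integral (f out))
β1 stroke→J2  (1-jn J2 has f-setter on 2)
β3 stroke→J2  (J2: bond 2 brought flow, rest push out)
β0 stroke→J1  (GY1: gyrator matches bond 1)
β4 stroke→R1  (J1 needs exactly one f-in)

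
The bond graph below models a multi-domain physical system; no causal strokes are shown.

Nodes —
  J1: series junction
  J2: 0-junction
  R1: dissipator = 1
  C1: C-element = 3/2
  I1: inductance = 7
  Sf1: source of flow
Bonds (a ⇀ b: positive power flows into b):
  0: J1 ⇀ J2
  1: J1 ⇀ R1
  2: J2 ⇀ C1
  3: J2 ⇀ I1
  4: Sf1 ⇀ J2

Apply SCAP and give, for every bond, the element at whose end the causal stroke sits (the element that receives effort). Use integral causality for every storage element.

b4 stroke→Sf1  (Sf1 (Sf) sets flow on bond)
b2 stroke→J2  (prefer integral on C1)
b0 stroke→J1  (J2: bond 2 brought effort, rest push out)
b3 stroke→I1  (J2 effort already set via bond 2)
b1 stroke→R1  (only one flow-in slot at J1)

β0 |J1
β1 |R1
β2 |J2
β3 |I1
β4 |Sf1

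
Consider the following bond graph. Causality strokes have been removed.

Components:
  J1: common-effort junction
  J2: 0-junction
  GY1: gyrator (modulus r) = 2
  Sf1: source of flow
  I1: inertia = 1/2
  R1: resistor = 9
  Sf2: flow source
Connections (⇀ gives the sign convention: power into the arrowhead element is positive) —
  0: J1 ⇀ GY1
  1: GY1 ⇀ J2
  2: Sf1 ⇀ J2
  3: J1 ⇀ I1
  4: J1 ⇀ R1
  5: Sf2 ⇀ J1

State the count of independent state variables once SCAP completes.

β2 →Sf1  (Sf1 (Sf) sets flow on bond)
β5 →Sf2  (source Sf2 imposes f)
β1 →J2  (J2: last free bond brings effort in)
β0 →J1  (through GY1, causality inverts; strokes same side of GY1)
β3 →I1  (0-jn J1 has e-setter on 0)
β4 →R1  (J1 effort already set via bond 0)

1  (I1 all integral)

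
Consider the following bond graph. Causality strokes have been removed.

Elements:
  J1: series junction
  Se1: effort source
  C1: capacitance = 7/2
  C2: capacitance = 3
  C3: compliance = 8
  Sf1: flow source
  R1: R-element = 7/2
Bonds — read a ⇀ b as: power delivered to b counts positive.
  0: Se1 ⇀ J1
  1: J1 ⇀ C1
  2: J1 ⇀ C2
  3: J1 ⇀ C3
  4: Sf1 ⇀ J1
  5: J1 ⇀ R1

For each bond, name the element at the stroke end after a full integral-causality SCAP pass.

#0 |J1
#1 |J1
#2 |J1
#3 |J1
#4 |Sf1
#5 |J1

b0 |J1  (Se1: effort source, stroke at far end)
b4 |Sf1  (source Sf1 imposes f)
b1 |J1  (J1: bond 4 brought flow, rest push out)
b2 |J1  (J1: bond 4 brought flow, rest push out)
b3 |J1  (J1: bond 4 brought flow, rest push out)
b5 |J1  (1-jn J1 has f-setter on 4)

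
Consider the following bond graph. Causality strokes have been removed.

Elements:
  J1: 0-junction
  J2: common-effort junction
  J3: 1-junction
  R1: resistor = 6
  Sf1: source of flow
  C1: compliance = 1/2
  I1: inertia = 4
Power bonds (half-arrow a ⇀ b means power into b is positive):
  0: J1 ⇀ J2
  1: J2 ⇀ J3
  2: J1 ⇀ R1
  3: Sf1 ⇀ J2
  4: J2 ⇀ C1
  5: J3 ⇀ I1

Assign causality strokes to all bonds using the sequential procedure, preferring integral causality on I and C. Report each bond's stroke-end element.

b0 stroke→J1
b1 stroke→J3
b2 stroke→R1
b3 stroke→Sf1
b4 stroke→J2
b5 stroke→I1

#3 |Sf1  (Sf1 fixes flow; stroke at Sf1)
#4 |J2  (C1 outputs effort q/C1)
#0 |J1  (J2: bond 4 brought effort, rest push out)
#1 |J3  (J2: bond 4 brought effort, rest push out)
#5 |I1  (closing 1-jn rule on J3)
#2 |R1  (0-jn J1 has e-setter on 0)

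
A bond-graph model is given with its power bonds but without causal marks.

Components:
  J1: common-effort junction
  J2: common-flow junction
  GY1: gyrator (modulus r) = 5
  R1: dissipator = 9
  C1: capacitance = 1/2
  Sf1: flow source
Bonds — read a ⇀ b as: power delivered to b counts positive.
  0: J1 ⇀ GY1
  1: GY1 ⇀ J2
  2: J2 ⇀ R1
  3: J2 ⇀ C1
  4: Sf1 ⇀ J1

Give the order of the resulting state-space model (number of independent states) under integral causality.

β4 |Sf1  (Sf1: flow source, stroke at near end)
β0 |J1  (J1 needs exactly one e-in)
β1 |J2  (GY GY1: same side as bond 0)
β3 |J2  (C1 outputs effort q/C1)
β2 |R1  (J2 needs exactly one f-in)

1  (C1 all integral)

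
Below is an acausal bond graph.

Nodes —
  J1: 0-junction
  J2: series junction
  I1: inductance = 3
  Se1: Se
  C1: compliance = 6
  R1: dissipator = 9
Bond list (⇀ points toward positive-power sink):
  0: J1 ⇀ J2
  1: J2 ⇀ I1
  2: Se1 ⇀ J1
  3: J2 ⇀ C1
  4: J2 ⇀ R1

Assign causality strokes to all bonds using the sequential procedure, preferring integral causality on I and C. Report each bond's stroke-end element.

β0 stroke→J2
β1 stroke→I1
β2 stroke→J1
β3 stroke→J2
β4 stroke→J2

#2 →J1  (Se1 fixes effort; stroke away)
#0 →J2  (common-e at J1 fixed by 2)
#1 →I1  (I1: I, integral causality)
#3 →J2  (J2 flow already set via bond 1)
#4 →J2  (J2 flow already set via bond 1)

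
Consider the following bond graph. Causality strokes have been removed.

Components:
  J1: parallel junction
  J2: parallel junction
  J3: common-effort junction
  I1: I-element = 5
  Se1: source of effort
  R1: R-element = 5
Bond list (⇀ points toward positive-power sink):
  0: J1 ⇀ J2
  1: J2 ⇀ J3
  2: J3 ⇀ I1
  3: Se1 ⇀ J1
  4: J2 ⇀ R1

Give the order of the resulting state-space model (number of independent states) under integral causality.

1  (I1 all integral)

#3 →J1  (source Se1 imposes e)
#0 →J2  (J1: bond 3 brought effort, rest push out)
#1 →J3  (J2: bond 0 brought effort, rest push out)
#4 →R1  (0-jn J2 has e-setter on 0)
#2 →I1  (J3 effort already set via bond 1)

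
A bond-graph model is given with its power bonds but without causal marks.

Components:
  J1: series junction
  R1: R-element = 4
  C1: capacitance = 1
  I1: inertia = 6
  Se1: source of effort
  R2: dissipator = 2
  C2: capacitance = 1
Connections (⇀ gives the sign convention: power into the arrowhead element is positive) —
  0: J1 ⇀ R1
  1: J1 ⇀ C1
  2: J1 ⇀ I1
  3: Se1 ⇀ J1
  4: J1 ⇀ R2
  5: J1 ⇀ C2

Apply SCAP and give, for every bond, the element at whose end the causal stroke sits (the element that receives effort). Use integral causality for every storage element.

#3 →J1  (Se1: effort source, stroke at far end)
#1 →J1  (C1 integral (e out))
#2 →I1  (I1 outputs flow p/I1)
#0 →J1  (J1: bond 2 brought flow, rest push out)
#4 →J1  (J1: bond 2 brought flow, rest push out)
#5 →J1  (common-f at J1 fixed by 2)

bond 0 stroke→J1
bond 1 stroke→J1
bond 2 stroke→I1
bond 3 stroke→J1
bond 4 stroke→J1
bond 5 stroke→J1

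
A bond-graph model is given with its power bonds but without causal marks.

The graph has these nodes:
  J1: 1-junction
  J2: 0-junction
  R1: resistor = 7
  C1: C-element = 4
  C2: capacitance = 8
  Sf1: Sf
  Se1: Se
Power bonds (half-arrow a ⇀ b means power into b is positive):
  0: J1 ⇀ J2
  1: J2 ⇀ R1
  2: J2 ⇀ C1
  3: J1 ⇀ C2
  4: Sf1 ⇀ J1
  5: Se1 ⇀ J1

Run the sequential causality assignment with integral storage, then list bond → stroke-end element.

bond 4 →Sf1  (source Sf1 imposes f)
bond 5 →J1  (Se1 fixes effort; stroke away)
bond 0 →J1  (J1: bond 4 brought flow, rest push out)
bond 3 →J1  (J1: bond 4 brought flow, rest push out)
bond 2 →J2  (C1: C, integral causality)
bond 1 →R1  (J2 effort already set via bond 2)

β0 |J1
β1 |R1
β2 |J2
β3 |J1
β4 |Sf1
β5 |J1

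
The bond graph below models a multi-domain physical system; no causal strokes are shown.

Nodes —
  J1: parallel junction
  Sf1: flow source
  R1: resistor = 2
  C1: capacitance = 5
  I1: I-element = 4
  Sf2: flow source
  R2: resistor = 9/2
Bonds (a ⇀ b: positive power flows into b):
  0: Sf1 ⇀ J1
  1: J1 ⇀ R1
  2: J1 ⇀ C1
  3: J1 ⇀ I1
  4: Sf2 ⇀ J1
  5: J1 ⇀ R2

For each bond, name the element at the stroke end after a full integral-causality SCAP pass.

#0 |Sf1
#1 |R1
#2 |J1
#3 |I1
#4 |Sf2
#5 |R2

#0 →Sf1  (Sf1 (Sf) sets flow on bond)
#4 →Sf2  (source Sf2 imposes f)
#2 →J1  (prefer integral on C1)
#1 →R1  (common-e at J1 fixed by 2)
#3 →I1  (J1 effort already set via bond 2)
#5 →R2  (J1: bond 2 brought effort, rest push out)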